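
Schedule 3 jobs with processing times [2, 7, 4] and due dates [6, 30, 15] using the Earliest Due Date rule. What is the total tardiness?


Sort by due date (EDD order): [(2, 6), (4, 15), (7, 30)]
Compute completion times and tardiness:
  Job 1: p=2, d=6, C=2, tardiness=max(0,2-6)=0
  Job 2: p=4, d=15, C=6, tardiness=max(0,6-15)=0
  Job 3: p=7, d=30, C=13, tardiness=max(0,13-30)=0
Total tardiness = 0

0


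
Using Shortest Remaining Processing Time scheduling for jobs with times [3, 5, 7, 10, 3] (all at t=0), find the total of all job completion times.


Since all jobs arrive at t=0, SRPT equals SPT ordering.
SPT order: [3, 3, 5, 7, 10]
Completion times:
  Job 1: p=3, C=3
  Job 2: p=3, C=6
  Job 3: p=5, C=11
  Job 4: p=7, C=18
  Job 5: p=10, C=28
Total completion time = 3 + 6 + 11 + 18 + 28 = 66

66


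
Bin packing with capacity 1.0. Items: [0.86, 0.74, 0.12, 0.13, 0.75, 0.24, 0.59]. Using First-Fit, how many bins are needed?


Place items sequentially using First-Fit:
  Item 0.86 -> new Bin 1
  Item 0.74 -> new Bin 2
  Item 0.12 -> Bin 1 (now 0.98)
  Item 0.13 -> Bin 2 (now 0.87)
  Item 0.75 -> new Bin 3
  Item 0.24 -> Bin 3 (now 0.99)
  Item 0.59 -> new Bin 4
Total bins used = 4

4


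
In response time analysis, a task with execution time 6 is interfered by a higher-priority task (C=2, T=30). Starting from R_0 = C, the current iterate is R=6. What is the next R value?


R_next = C + ceil(R_prev / T_hp) * C_hp
ceil(6 / 30) = ceil(0.2) = 1
Interference = 1 * 2 = 2
R_next = 6 + 2 = 8

8


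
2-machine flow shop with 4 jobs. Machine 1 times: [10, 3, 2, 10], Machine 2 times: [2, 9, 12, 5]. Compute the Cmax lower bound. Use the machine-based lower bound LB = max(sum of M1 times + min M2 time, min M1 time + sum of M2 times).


LB1 = sum(M1 times) + min(M2 times) = 25 + 2 = 27
LB2 = min(M1 times) + sum(M2 times) = 2 + 28 = 30
Lower bound = max(LB1, LB2) = max(27, 30) = 30

30


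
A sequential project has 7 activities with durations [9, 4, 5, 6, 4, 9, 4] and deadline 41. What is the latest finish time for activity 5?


LF(activity 5) = deadline - sum of successor durations
Successors: activities 6 through 7 with durations [9, 4]
Sum of successor durations = 13
LF = 41 - 13 = 28

28


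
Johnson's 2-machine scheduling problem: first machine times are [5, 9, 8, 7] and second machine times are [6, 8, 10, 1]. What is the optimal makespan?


Apply Johnson's rule:
  Group 1 (a <= b): [(1, 5, 6), (3, 8, 10)]
  Group 2 (a > b): [(2, 9, 8), (4, 7, 1)]
Optimal job order: [1, 3, 2, 4]
Schedule:
  Job 1: M1 done at 5, M2 done at 11
  Job 3: M1 done at 13, M2 done at 23
  Job 2: M1 done at 22, M2 done at 31
  Job 4: M1 done at 29, M2 done at 32
Makespan = 32

32


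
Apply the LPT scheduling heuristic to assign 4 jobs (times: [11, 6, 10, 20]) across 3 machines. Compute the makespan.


Sort jobs in decreasing order (LPT): [20, 11, 10, 6]
Assign each job to the least loaded machine:
  Machine 1: jobs [20], load = 20
  Machine 2: jobs [11], load = 11
  Machine 3: jobs [10, 6], load = 16
Makespan = max load = 20

20


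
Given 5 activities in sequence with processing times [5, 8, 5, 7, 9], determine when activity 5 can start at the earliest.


Activity 5 starts after activities 1 through 4 complete.
Predecessor durations: [5, 8, 5, 7]
ES = 5 + 8 + 5 + 7 = 25

25


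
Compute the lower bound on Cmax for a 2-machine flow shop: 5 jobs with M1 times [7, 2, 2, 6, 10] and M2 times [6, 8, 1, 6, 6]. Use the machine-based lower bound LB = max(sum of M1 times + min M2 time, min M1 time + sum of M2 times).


LB1 = sum(M1 times) + min(M2 times) = 27 + 1 = 28
LB2 = min(M1 times) + sum(M2 times) = 2 + 27 = 29
Lower bound = max(LB1, LB2) = max(28, 29) = 29

29


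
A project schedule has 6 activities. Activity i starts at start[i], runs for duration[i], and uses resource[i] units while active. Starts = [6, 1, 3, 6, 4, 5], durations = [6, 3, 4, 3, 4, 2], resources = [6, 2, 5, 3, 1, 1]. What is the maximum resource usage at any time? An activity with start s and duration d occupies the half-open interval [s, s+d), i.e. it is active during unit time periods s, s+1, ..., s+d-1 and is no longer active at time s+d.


Each activity i is active on [start_i, start_i + duration_i).
Compute total resource usage per time slot:
  t=0: active resources = [], total = 0
  t=1: active resources = [2], total = 2
  t=2: active resources = [2], total = 2
  t=3: active resources = [2, 5], total = 7
  t=4: active resources = [5, 1], total = 6
  t=5: active resources = [5, 1, 1], total = 7
  t=6: active resources = [6, 5, 3, 1, 1], total = 16
  t=7: active resources = [6, 3, 1], total = 10
  t=8: active resources = [6, 3], total = 9
  t=9: active resources = [6], total = 6
  t=10: active resources = [6], total = 6
  t=11: active resources = [6], total = 6
Peak resource demand = 16

16


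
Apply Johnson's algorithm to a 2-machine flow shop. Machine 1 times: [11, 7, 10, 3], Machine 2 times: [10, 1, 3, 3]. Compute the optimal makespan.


Apply Johnson's rule:
  Group 1 (a <= b): [(4, 3, 3)]
  Group 2 (a > b): [(1, 11, 10), (3, 10, 3), (2, 7, 1)]
Optimal job order: [4, 1, 3, 2]
Schedule:
  Job 4: M1 done at 3, M2 done at 6
  Job 1: M1 done at 14, M2 done at 24
  Job 3: M1 done at 24, M2 done at 27
  Job 2: M1 done at 31, M2 done at 32
Makespan = 32

32


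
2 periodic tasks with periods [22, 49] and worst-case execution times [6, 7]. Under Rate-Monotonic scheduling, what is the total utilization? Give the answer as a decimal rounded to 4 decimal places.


Compute individual utilizations (exact fractions):
  Task 1: C/T = 6/22 = 3/11 (approx. 0.2727)
  Task 2: C/T = 7/49 = 1/7 (approx. 0.1429)
Total utilization U = 3/11 + 1/7 = 32/77
Rounded to 4 decimal places: U = 0.4156
RM (Liu & Layland) bound for 2 tasks = 0.828427; compare with U = 32/77 (approx. 0.415584)
U <= bound, so schedulable by RM sufficient condition.

0.4156


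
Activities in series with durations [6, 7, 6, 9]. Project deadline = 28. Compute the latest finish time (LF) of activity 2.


LF(activity 2) = deadline - sum of successor durations
Successors: activities 3 through 4 with durations [6, 9]
Sum of successor durations = 15
LF = 28 - 15 = 13

13


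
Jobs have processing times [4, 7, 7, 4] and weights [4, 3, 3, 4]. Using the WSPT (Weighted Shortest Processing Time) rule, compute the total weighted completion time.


Compute p/w ratios and sort ascending (WSPT): [(4, 4), (4, 4), (7, 3), (7, 3)]
Compute weighted completion times:
  Job (p=4,w=4): C=4, w*C=4*4=16
  Job (p=4,w=4): C=8, w*C=4*8=32
  Job (p=7,w=3): C=15, w*C=3*15=45
  Job (p=7,w=3): C=22, w*C=3*22=66
Total weighted completion time = 159

159


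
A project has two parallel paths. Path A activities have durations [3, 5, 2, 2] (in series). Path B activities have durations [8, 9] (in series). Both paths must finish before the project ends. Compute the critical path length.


Path A total = 3 + 5 + 2 + 2 = 12
Path B total = 8 + 9 = 17
Critical path = longest path = max(12, 17) = 17

17


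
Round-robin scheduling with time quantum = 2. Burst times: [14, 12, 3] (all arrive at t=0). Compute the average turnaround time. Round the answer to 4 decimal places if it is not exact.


Time quantum = 2
Execution trace:
  J1 runs 2 units, time = 2
  J2 runs 2 units, time = 4
  J3 runs 2 units, time = 6
  J1 runs 2 units, time = 8
  J2 runs 2 units, time = 10
  J3 runs 1 units, time = 11
  J1 runs 2 units, time = 13
  J2 runs 2 units, time = 15
  J1 runs 2 units, time = 17
  J2 runs 2 units, time = 19
  J1 runs 2 units, time = 21
  J2 runs 2 units, time = 23
  J1 runs 2 units, time = 25
  J2 runs 2 units, time = 27
  J1 runs 2 units, time = 29
Finish times: [29, 27, 11]
Average turnaround = 67/3 = 22.3333

22.3333


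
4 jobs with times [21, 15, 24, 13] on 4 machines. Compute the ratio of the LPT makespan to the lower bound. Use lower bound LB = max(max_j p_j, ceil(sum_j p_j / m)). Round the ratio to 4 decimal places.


LPT order: [24, 21, 15, 13]
Machine loads after assignment: [24, 21, 15, 13]
LPT makespan = 24
Lower bound = max(max_job, ceil(total/4)) = max(24, 19) = 24
Ratio = 24 / 24 = 1.0

1.0


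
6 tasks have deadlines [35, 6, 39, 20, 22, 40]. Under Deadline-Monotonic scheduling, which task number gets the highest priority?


Sort tasks by relative deadline (ascending):
  Task 2: deadline = 6
  Task 4: deadline = 20
  Task 5: deadline = 22
  Task 1: deadline = 35
  Task 3: deadline = 39
  Task 6: deadline = 40
Priority order (highest first): [2, 4, 5, 1, 3, 6]
Highest priority task = 2

2


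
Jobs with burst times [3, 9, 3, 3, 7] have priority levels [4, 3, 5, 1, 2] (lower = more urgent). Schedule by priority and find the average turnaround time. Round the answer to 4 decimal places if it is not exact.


Sort by priority (ascending = highest first):
Order: [(1, 3), (2, 7), (3, 9), (4, 3), (5, 3)]
Completion times:
  Priority 1, burst=3, C=3
  Priority 2, burst=7, C=10
  Priority 3, burst=9, C=19
  Priority 4, burst=3, C=22
  Priority 5, burst=3, C=25
Average turnaround = 79/5 = 15.8

15.8


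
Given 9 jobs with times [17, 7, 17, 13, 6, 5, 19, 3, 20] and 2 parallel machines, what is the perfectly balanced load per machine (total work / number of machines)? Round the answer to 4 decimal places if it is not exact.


Total processing time = 17 + 7 + 17 + 13 + 6 + 5 + 19 + 3 + 20 = 107
Number of machines = 2
Ideal balanced load = 107 / 2 = 53.5

53.5


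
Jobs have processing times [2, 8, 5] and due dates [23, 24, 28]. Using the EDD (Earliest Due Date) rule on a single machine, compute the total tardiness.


Sort by due date (EDD order): [(2, 23), (8, 24), (5, 28)]
Compute completion times and tardiness:
  Job 1: p=2, d=23, C=2, tardiness=max(0,2-23)=0
  Job 2: p=8, d=24, C=10, tardiness=max(0,10-24)=0
  Job 3: p=5, d=28, C=15, tardiness=max(0,15-28)=0
Total tardiness = 0

0


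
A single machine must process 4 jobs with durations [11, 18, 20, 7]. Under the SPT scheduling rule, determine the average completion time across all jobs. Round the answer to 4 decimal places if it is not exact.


Sort jobs by processing time (SPT order): [7, 11, 18, 20]
Compute completion times sequentially:
  Job 1: processing = 7, completes at 7
  Job 2: processing = 11, completes at 18
  Job 3: processing = 18, completes at 36
  Job 4: processing = 20, completes at 56
Sum of completion times = 117
Average completion time = 117/4 = 29.25

29.25


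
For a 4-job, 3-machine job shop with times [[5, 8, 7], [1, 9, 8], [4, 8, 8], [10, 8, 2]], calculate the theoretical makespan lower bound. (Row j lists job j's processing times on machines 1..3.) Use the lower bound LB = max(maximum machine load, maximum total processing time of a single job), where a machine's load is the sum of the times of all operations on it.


Machine loads:
  Machine 1: 5 + 1 + 4 + 10 = 20
  Machine 2: 8 + 9 + 8 + 8 = 33
  Machine 3: 7 + 8 + 8 + 2 = 25
Max machine load = 33
Job totals:
  Job 1: 20
  Job 2: 18
  Job 3: 20
  Job 4: 20
Max job total = 20
Lower bound = max(33, 20) = 33

33


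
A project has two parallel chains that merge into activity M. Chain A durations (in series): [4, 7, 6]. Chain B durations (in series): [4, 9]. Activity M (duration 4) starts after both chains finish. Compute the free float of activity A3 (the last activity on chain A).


ES(A3) = sum of predecessors on chain A = 11
EF(A3) = ES + duration = 11 + 6 = 17
Successor of A3 is M. ES(M) = max(sum(A), sum(B)) = max(17, 13) = 17
Free float = ES(successor) - EF(current) = 17 - 17 = 0

0


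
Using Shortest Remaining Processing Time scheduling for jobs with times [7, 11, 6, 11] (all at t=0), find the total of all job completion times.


Since all jobs arrive at t=0, SRPT equals SPT ordering.
SPT order: [6, 7, 11, 11]
Completion times:
  Job 1: p=6, C=6
  Job 2: p=7, C=13
  Job 3: p=11, C=24
  Job 4: p=11, C=35
Total completion time = 6 + 13 + 24 + 35 = 78

78


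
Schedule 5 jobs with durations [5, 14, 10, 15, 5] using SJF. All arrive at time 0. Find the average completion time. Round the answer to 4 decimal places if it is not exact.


SJF order (ascending): [5, 5, 10, 14, 15]
Completion times:
  Job 1: burst=5, C=5
  Job 2: burst=5, C=10
  Job 3: burst=10, C=20
  Job 4: burst=14, C=34
  Job 5: burst=15, C=49
Average completion = 118/5 = 23.6

23.6


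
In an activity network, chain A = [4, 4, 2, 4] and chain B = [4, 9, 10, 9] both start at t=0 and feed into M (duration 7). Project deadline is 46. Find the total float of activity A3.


Forward pass: ES(A3) = sum of predecessors on chain A = 8
EF = ES + duration = 8 + 2 = 10
Backward pass: LF(M) = deadline = 46; LS(M) = 46 - 7 = 39
LF(A3) = LS(M) - sum(successors on chain A) = 39 - 4 = 35
LS = LF - duration = 35 - 2 = 33
Total float = LS - ES = 33 - 8 = 25

25


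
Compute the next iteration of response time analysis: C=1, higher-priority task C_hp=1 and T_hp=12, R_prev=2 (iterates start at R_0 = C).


R_next = C + ceil(R_prev / T_hp) * C_hp
ceil(2 / 12) = ceil(0.1667) = 1
Interference = 1 * 1 = 1
R_next = 1 + 1 = 2
R_next = R_prev, so the iteration has converged (response time = 2).

2


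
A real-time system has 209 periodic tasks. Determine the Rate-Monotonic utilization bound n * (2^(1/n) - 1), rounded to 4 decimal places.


Compute 2^(1/209) = 1.0033219993
Subtract 1: 1.0033219993 - 1 = 0.0033219993
Multiply by n: 209 * 0.0033219993 = 0.6942978537
Round to 4 dp: 0.6943

0.6943


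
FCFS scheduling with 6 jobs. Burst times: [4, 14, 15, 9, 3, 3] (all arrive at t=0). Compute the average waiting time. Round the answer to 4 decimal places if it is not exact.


FCFS order (as given): [4, 14, 15, 9, 3, 3]
Waiting times:
  Job 1: wait = 0
  Job 2: wait = 4
  Job 3: wait = 18
  Job 4: wait = 33
  Job 5: wait = 42
  Job 6: wait = 45
Sum of waiting times = 142
Average waiting time = 142/6 = 23.6667

23.6667


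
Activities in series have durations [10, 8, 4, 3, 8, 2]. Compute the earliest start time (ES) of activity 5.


Activity 5 starts after activities 1 through 4 complete.
Predecessor durations: [10, 8, 4, 3]
ES = 10 + 8 + 4 + 3 = 25

25


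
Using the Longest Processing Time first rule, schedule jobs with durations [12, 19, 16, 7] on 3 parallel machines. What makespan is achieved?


Sort jobs in decreasing order (LPT): [19, 16, 12, 7]
Assign each job to the least loaded machine:
  Machine 1: jobs [19], load = 19
  Machine 2: jobs [16], load = 16
  Machine 3: jobs [12, 7], load = 19
Makespan = max load = 19

19


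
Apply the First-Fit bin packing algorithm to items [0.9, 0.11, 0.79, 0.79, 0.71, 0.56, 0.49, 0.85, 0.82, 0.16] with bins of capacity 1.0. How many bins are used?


Place items sequentially using First-Fit:
  Item 0.9 -> new Bin 1
  Item 0.11 -> new Bin 2
  Item 0.79 -> Bin 2 (now 0.9)
  Item 0.79 -> new Bin 3
  Item 0.71 -> new Bin 4
  Item 0.56 -> new Bin 5
  Item 0.49 -> new Bin 6
  Item 0.85 -> new Bin 7
  Item 0.82 -> new Bin 8
  Item 0.16 -> Bin 3 (now 0.95)
Total bins used = 8

8


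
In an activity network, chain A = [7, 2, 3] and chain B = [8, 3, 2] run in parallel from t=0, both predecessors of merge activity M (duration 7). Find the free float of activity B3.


ES(B3) = sum of predecessors on chain B = 11
EF(B3) = ES + duration = 11 + 2 = 13
Successor of B3 is M. ES(M) = max(sum(A), sum(B)) = max(12, 13) = 13
Free float = ES(successor) - EF(current) = 13 - 13 = 0

0


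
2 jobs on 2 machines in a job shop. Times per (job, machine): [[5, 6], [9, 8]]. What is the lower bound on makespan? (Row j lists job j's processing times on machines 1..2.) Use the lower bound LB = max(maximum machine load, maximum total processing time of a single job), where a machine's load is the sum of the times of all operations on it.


Machine loads:
  Machine 1: 5 + 9 = 14
  Machine 2: 6 + 8 = 14
Max machine load = 14
Job totals:
  Job 1: 11
  Job 2: 17
Max job total = 17
Lower bound = max(14, 17) = 17

17


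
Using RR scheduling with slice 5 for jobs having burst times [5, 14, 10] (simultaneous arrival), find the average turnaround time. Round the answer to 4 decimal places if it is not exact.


Time quantum = 5
Execution trace:
  J1 runs 5 units, time = 5
  J2 runs 5 units, time = 10
  J3 runs 5 units, time = 15
  J2 runs 5 units, time = 20
  J3 runs 5 units, time = 25
  J2 runs 4 units, time = 29
Finish times: [5, 29, 25]
Average turnaround = 59/3 = 19.6667

19.6667


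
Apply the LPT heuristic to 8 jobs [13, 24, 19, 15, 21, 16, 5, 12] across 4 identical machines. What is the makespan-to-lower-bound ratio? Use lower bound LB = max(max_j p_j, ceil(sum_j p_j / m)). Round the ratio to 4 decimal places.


LPT order: [24, 21, 19, 16, 15, 13, 12, 5]
Machine loads after assignment: [29, 33, 32, 31]
LPT makespan = 33
Lower bound = max(max_job, ceil(total/4)) = max(24, 32) = 32
Ratio = 33 / 32 = 1.0313

1.0313


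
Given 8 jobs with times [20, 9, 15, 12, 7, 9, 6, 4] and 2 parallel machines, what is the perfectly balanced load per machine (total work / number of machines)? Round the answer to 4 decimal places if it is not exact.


Total processing time = 20 + 9 + 15 + 12 + 7 + 9 + 6 + 4 = 82
Number of machines = 2
Ideal balanced load = 82 / 2 = 41.0

41.0


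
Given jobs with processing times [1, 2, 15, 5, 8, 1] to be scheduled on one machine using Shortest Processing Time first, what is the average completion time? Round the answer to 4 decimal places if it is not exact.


Sort jobs by processing time (SPT order): [1, 1, 2, 5, 8, 15]
Compute completion times sequentially:
  Job 1: processing = 1, completes at 1
  Job 2: processing = 1, completes at 2
  Job 3: processing = 2, completes at 4
  Job 4: processing = 5, completes at 9
  Job 5: processing = 8, completes at 17
  Job 6: processing = 15, completes at 32
Sum of completion times = 65
Average completion time = 65/6 = 10.8333

10.8333


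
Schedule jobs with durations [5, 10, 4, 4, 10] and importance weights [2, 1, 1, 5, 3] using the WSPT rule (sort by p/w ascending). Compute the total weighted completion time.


Compute p/w ratios and sort ascending (WSPT): [(4, 5), (5, 2), (10, 3), (4, 1), (10, 1)]
Compute weighted completion times:
  Job (p=4,w=5): C=4, w*C=5*4=20
  Job (p=5,w=2): C=9, w*C=2*9=18
  Job (p=10,w=3): C=19, w*C=3*19=57
  Job (p=4,w=1): C=23, w*C=1*23=23
  Job (p=10,w=1): C=33, w*C=1*33=33
Total weighted completion time = 151

151


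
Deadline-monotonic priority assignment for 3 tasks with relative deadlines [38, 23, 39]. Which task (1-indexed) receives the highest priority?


Sort tasks by relative deadline (ascending):
  Task 2: deadline = 23
  Task 1: deadline = 38
  Task 3: deadline = 39
Priority order (highest first): [2, 1, 3]
Highest priority task = 2

2


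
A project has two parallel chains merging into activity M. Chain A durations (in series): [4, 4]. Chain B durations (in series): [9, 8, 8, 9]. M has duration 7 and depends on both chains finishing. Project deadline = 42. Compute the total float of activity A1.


Forward pass: ES(A1) = sum of predecessors on chain A = 0
EF = ES + duration = 0 + 4 = 4
Backward pass: LF(M) = deadline = 42; LS(M) = 42 - 7 = 35
LF(A1) = LS(M) - sum(successors on chain A) = 35 - 4 = 31
LS = LF - duration = 31 - 4 = 27
Total float = LS - ES = 27 - 0 = 27

27


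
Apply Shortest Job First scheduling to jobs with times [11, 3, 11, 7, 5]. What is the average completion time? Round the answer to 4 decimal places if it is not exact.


SJF order (ascending): [3, 5, 7, 11, 11]
Completion times:
  Job 1: burst=3, C=3
  Job 2: burst=5, C=8
  Job 3: burst=7, C=15
  Job 4: burst=11, C=26
  Job 5: burst=11, C=37
Average completion = 89/5 = 17.8

17.8


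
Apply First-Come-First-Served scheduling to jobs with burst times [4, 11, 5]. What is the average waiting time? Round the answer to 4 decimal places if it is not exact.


FCFS order (as given): [4, 11, 5]
Waiting times:
  Job 1: wait = 0
  Job 2: wait = 4
  Job 3: wait = 15
Sum of waiting times = 19
Average waiting time = 19/3 = 6.3333

6.3333


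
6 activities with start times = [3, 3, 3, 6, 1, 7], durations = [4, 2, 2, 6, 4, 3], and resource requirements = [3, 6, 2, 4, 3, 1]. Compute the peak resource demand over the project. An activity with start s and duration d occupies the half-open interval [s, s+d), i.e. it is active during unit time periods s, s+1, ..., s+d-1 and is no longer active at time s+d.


Each activity i is active on [start_i, start_i + duration_i).
Compute total resource usage per time slot:
  t=0: active resources = [], total = 0
  t=1: active resources = [3], total = 3
  t=2: active resources = [3], total = 3
  t=3: active resources = [3, 6, 2, 3], total = 14
  t=4: active resources = [3, 6, 2, 3], total = 14
  t=5: active resources = [3], total = 3
  t=6: active resources = [3, 4], total = 7
  t=7: active resources = [4, 1], total = 5
  t=8: active resources = [4, 1], total = 5
  t=9: active resources = [4, 1], total = 5
  t=10: active resources = [4], total = 4
  t=11: active resources = [4], total = 4
Peak resource demand = 14

14


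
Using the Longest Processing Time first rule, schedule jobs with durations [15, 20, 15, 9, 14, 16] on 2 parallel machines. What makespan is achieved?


Sort jobs in decreasing order (LPT): [20, 16, 15, 15, 14, 9]
Assign each job to the least loaded machine:
  Machine 1: jobs [20, 15, 9], load = 44
  Machine 2: jobs [16, 15, 14], load = 45
Makespan = max load = 45

45


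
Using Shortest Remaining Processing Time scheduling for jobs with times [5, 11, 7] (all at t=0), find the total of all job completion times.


Since all jobs arrive at t=0, SRPT equals SPT ordering.
SPT order: [5, 7, 11]
Completion times:
  Job 1: p=5, C=5
  Job 2: p=7, C=12
  Job 3: p=11, C=23
Total completion time = 5 + 12 + 23 = 40

40


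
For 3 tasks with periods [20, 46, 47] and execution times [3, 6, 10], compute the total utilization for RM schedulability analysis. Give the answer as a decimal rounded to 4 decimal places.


Compute individual utilizations (exact fractions):
  Task 1: C/T = 3/20 (approx. 0.15)
  Task 2: C/T = 6/46 = 3/23 (approx. 0.1304)
  Task 3: C/T = 10/47 (approx. 0.2128)
Total utilization U = 3/20 + 3/23 + 10/47 = 10663/21620
Rounded to 4 decimal places: U = 0.4932
RM (Liu & Layland) bound for 3 tasks = 0.779763; compare with U = 10663/21620 (approx. 0.493201)
U <= bound, so schedulable by RM sufficient condition.

0.4932


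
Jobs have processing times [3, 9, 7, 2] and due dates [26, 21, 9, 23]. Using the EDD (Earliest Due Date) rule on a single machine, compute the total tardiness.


Sort by due date (EDD order): [(7, 9), (9, 21), (2, 23), (3, 26)]
Compute completion times and tardiness:
  Job 1: p=7, d=9, C=7, tardiness=max(0,7-9)=0
  Job 2: p=9, d=21, C=16, tardiness=max(0,16-21)=0
  Job 3: p=2, d=23, C=18, tardiness=max(0,18-23)=0
  Job 4: p=3, d=26, C=21, tardiness=max(0,21-26)=0
Total tardiness = 0

0


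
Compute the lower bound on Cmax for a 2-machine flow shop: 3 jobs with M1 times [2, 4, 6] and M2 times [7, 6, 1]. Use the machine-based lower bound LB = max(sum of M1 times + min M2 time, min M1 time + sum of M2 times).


LB1 = sum(M1 times) + min(M2 times) = 12 + 1 = 13
LB2 = min(M1 times) + sum(M2 times) = 2 + 14 = 16
Lower bound = max(LB1, LB2) = max(13, 16) = 16

16


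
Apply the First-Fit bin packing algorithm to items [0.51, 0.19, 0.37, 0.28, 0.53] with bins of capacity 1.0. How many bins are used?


Place items sequentially using First-Fit:
  Item 0.51 -> new Bin 1
  Item 0.19 -> Bin 1 (now 0.7)
  Item 0.37 -> new Bin 2
  Item 0.28 -> Bin 1 (now 0.98)
  Item 0.53 -> Bin 2 (now 0.9)
Total bins used = 2

2


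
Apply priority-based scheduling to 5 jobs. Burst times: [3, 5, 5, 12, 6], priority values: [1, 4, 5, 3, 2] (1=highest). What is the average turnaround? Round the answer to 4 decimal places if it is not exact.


Sort by priority (ascending = highest first):
Order: [(1, 3), (2, 6), (3, 12), (4, 5), (5, 5)]
Completion times:
  Priority 1, burst=3, C=3
  Priority 2, burst=6, C=9
  Priority 3, burst=12, C=21
  Priority 4, burst=5, C=26
  Priority 5, burst=5, C=31
Average turnaround = 90/5 = 18.0

18.0


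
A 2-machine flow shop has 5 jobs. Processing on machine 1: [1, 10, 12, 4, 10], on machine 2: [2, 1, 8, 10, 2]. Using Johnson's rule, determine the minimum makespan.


Apply Johnson's rule:
  Group 1 (a <= b): [(1, 1, 2), (4, 4, 10)]
  Group 2 (a > b): [(3, 12, 8), (5, 10, 2), (2, 10, 1)]
Optimal job order: [1, 4, 3, 5, 2]
Schedule:
  Job 1: M1 done at 1, M2 done at 3
  Job 4: M1 done at 5, M2 done at 15
  Job 3: M1 done at 17, M2 done at 25
  Job 5: M1 done at 27, M2 done at 29
  Job 2: M1 done at 37, M2 done at 38
Makespan = 38

38


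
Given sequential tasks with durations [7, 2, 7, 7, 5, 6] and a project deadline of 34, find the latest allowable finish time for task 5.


LF(activity 5) = deadline - sum of successor durations
Successors: activities 6 through 6 with durations [6]
Sum of successor durations = 6
LF = 34 - 6 = 28

28


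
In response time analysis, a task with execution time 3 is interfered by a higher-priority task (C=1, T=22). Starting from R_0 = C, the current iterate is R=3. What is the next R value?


R_next = C + ceil(R_prev / T_hp) * C_hp
ceil(3 / 22) = ceil(0.1364) = 1
Interference = 1 * 1 = 1
R_next = 3 + 1 = 4

4


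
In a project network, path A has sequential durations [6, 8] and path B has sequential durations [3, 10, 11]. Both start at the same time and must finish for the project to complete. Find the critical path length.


Path A total = 6 + 8 = 14
Path B total = 3 + 10 + 11 = 24
Critical path = longest path = max(14, 24) = 24

24


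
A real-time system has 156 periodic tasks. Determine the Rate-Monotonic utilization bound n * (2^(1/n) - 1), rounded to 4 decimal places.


Compute 2^(1/156) = 1.0044531370
Subtract 1: 1.0044531370 - 1 = 0.0044531370
Multiply by n: 156 * 0.0044531370 = 0.6946893720
Round to 4 dp: 0.6947

0.6947


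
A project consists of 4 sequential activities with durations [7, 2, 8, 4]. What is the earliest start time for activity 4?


Activity 4 starts after activities 1 through 3 complete.
Predecessor durations: [7, 2, 8]
ES = 7 + 2 + 8 = 17

17


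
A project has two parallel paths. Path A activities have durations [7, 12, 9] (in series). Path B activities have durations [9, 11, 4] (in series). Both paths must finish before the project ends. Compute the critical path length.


Path A total = 7 + 12 + 9 = 28
Path B total = 9 + 11 + 4 = 24
Critical path = longest path = max(28, 24) = 28

28


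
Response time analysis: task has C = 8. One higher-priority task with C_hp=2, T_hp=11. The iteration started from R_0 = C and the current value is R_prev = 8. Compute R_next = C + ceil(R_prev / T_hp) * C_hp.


R_next = C + ceil(R_prev / T_hp) * C_hp
ceil(8 / 11) = ceil(0.7273) = 1
Interference = 1 * 2 = 2
R_next = 8 + 2 = 10

10


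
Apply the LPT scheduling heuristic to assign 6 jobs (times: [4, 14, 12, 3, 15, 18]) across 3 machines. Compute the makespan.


Sort jobs in decreasing order (LPT): [18, 15, 14, 12, 4, 3]
Assign each job to the least loaded machine:
  Machine 1: jobs [18, 3], load = 21
  Machine 2: jobs [15, 4], load = 19
  Machine 3: jobs [14, 12], load = 26
Makespan = max load = 26

26


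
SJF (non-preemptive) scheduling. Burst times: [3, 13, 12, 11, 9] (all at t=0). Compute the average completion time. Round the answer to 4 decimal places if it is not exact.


SJF order (ascending): [3, 9, 11, 12, 13]
Completion times:
  Job 1: burst=3, C=3
  Job 2: burst=9, C=12
  Job 3: burst=11, C=23
  Job 4: burst=12, C=35
  Job 5: burst=13, C=48
Average completion = 121/5 = 24.2

24.2


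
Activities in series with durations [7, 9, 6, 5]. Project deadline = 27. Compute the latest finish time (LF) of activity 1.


LF(activity 1) = deadline - sum of successor durations
Successors: activities 2 through 4 with durations [9, 6, 5]
Sum of successor durations = 20
LF = 27 - 20 = 7

7


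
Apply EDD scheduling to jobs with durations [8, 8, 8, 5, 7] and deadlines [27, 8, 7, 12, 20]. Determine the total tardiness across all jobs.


Sort by due date (EDD order): [(8, 7), (8, 8), (5, 12), (7, 20), (8, 27)]
Compute completion times and tardiness:
  Job 1: p=8, d=7, C=8, tardiness=max(0,8-7)=1
  Job 2: p=8, d=8, C=16, tardiness=max(0,16-8)=8
  Job 3: p=5, d=12, C=21, tardiness=max(0,21-12)=9
  Job 4: p=7, d=20, C=28, tardiness=max(0,28-20)=8
  Job 5: p=8, d=27, C=36, tardiness=max(0,36-27)=9
Total tardiness = 35

35


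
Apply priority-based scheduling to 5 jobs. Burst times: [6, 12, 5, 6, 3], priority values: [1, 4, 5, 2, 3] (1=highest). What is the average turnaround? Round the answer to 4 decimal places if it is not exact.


Sort by priority (ascending = highest first):
Order: [(1, 6), (2, 6), (3, 3), (4, 12), (5, 5)]
Completion times:
  Priority 1, burst=6, C=6
  Priority 2, burst=6, C=12
  Priority 3, burst=3, C=15
  Priority 4, burst=12, C=27
  Priority 5, burst=5, C=32
Average turnaround = 92/5 = 18.4

18.4


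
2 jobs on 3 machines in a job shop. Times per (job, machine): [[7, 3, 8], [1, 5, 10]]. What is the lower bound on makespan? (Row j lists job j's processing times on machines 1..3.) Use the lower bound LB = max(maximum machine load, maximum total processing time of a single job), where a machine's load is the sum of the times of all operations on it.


Machine loads:
  Machine 1: 7 + 1 = 8
  Machine 2: 3 + 5 = 8
  Machine 3: 8 + 10 = 18
Max machine load = 18
Job totals:
  Job 1: 18
  Job 2: 16
Max job total = 18
Lower bound = max(18, 18) = 18

18


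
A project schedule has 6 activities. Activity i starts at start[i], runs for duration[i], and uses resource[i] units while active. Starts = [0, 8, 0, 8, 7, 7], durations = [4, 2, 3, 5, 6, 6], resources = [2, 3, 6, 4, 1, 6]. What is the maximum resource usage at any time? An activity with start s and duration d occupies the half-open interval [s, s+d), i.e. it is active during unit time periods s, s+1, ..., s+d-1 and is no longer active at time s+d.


Each activity i is active on [start_i, start_i + duration_i).
Compute total resource usage per time slot:
  t=0: active resources = [2, 6], total = 8
  t=1: active resources = [2, 6], total = 8
  t=2: active resources = [2, 6], total = 8
  t=3: active resources = [2], total = 2
  t=4: active resources = [], total = 0
  t=5: active resources = [], total = 0
  t=6: active resources = [], total = 0
  t=7: active resources = [1, 6], total = 7
  t=8: active resources = [3, 4, 1, 6], total = 14
  t=9: active resources = [3, 4, 1, 6], total = 14
  t=10: active resources = [4, 1, 6], total = 11
  t=11: active resources = [4, 1, 6], total = 11
  t=12: active resources = [4, 1, 6], total = 11
Peak resource demand = 14

14


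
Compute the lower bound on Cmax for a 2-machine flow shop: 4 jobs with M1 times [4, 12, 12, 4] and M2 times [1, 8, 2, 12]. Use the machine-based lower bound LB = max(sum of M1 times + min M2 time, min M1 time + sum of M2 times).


LB1 = sum(M1 times) + min(M2 times) = 32 + 1 = 33
LB2 = min(M1 times) + sum(M2 times) = 4 + 23 = 27
Lower bound = max(LB1, LB2) = max(33, 27) = 33

33


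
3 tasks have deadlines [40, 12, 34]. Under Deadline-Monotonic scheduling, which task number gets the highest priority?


Sort tasks by relative deadline (ascending):
  Task 2: deadline = 12
  Task 3: deadline = 34
  Task 1: deadline = 40
Priority order (highest first): [2, 3, 1]
Highest priority task = 2

2


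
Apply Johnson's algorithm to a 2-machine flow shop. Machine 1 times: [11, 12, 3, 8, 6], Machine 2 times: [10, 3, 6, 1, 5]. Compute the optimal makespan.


Apply Johnson's rule:
  Group 1 (a <= b): [(3, 3, 6)]
  Group 2 (a > b): [(1, 11, 10), (5, 6, 5), (2, 12, 3), (4, 8, 1)]
Optimal job order: [3, 1, 5, 2, 4]
Schedule:
  Job 3: M1 done at 3, M2 done at 9
  Job 1: M1 done at 14, M2 done at 24
  Job 5: M1 done at 20, M2 done at 29
  Job 2: M1 done at 32, M2 done at 35
  Job 4: M1 done at 40, M2 done at 41
Makespan = 41

41


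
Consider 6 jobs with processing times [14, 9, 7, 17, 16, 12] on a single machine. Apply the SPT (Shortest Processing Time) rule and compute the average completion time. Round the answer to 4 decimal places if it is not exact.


Sort jobs by processing time (SPT order): [7, 9, 12, 14, 16, 17]
Compute completion times sequentially:
  Job 1: processing = 7, completes at 7
  Job 2: processing = 9, completes at 16
  Job 3: processing = 12, completes at 28
  Job 4: processing = 14, completes at 42
  Job 5: processing = 16, completes at 58
  Job 6: processing = 17, completes at 75
Sum of completion times = 226
Average completion time = 226/6 = 37.6667

37.6667


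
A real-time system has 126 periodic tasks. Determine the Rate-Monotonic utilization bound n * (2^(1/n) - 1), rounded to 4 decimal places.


Compute 2^(1/126) = 1.0055163273
Subtract 1: 1.0055163273 - 1 = 0.0055163273
Multiply by n: 126 * 0.0055163273 = 0.6950572398
Round to 4 dp: 0.6951

0.6951


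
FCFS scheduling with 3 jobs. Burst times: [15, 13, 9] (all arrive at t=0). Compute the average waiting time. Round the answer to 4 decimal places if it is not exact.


FCFS order (as given): [15, 13, 9]
Waiting times:
  Job 1: wait = 0
  Job 2: wait = 15
  Job 3: wait = 28
Sum of waiting times = 43
Average waiting time = 43/3 = 14.3333

14.3333


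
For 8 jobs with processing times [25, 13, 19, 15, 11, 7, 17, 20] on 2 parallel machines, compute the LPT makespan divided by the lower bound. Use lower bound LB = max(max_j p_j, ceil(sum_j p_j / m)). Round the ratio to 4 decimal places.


LPT order: [25, 20, 19, 17, 15, 13, 11, 7]
Machine loads after assignment: [62, 65]
LPT makespan = 65
Lower bound = max(max_job, ceil(total/2)) = max(25, 64) = 64
Ratio = 65 / 64 = 1.0156

1.0156


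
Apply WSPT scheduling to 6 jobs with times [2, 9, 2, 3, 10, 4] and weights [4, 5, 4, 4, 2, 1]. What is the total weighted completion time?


Compute p/w ratios and sort ascending (WSPT): [(2, 4), (2, 4), (3, 4), (9, 5), (4, 1), (10, 2)]
Compute weighted completion times:
  Job (p=2,w=4): C=2, w*C=4*2=8
  Job (p=2,w=4): C=4, w*C=4*4=16
  Job (p=3,w=4): C=7, w*C=4*7=28
  Job (p=9,w=5): C=16, w*C=5*16=80
  Job (p=4,w=1): C=20, w*C=1*20=20
  Job (p=10,w=2): C=30, w*C=2*30=60
Total weighted completion time = 212

212


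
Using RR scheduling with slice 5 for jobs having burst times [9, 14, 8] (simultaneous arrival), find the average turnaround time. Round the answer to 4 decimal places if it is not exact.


Time quantum = 5
Execution trace:
  J1 runs 5 units, time = 5
  J2 runs 5 units, time = 10
  J3 runs 5 units, time = 15
  J1 runs 4 units, time = 19
  J2 runs 5 units, time = 24
  J3 runs 3 units, time = 27
  J2 runs 4 units, time = 31
Finish times: [19, 31, 27]
Average turnaround = 77/3 = 25.6667

25.6667


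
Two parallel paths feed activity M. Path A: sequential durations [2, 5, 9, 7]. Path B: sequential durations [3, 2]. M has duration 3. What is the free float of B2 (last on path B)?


ES(B2) = sum of predecessors on chain B = 3
EF(B2) = ES + duration = 3 + 2 = 5
Successor of B2 is M. ES(M) = max(sum(A), sum(B)) = max(23, 5) = 23
Free float = ES(successor) - EF(current) = 23 - 5 = 18

18


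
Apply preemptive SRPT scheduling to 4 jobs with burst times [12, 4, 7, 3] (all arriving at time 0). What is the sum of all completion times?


Since all jobs arrive at t=0, SRPT equals SPT ordering.
SPT order: [3, 4, 7, 12]
Completion times:
  Job 1: p=3, C=3
  Job 2: p=4, C=7
  Job 3: p=7, C=14
  Job 4: p=12, C=26
Total completion time = 3 + 7 + 14 + 26 = 50

50


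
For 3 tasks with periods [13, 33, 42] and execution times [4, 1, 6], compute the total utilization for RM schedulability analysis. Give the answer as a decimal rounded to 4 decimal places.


Compute individual utilizations (exact fractions):
  Task 1: C/T = 4/13 (approx. 0.3077)
  Task 2: C/T = 1/33 (approx. 0.0303)
  Task 3: C/T = 6/42 = 1/7 (approx. 0.1429)
Total utilization U = 4/13 + 1/33 + 1/7 = 1444/3003
Rounded to 4 decimal places: U = 0.4809
RM (Liu & Layland) bound for 3 tasks = 0.779763; compare with U = 1444/3003 (approx. 0.480852)
U <= bound, so schedulable by RM sufficient condition.

0.4809


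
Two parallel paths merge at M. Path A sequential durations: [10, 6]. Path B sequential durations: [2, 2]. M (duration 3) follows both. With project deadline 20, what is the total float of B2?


Forward pass: ES(B2) = sum of predecessors on chain B = 2
EF = ES + duration = 2 + 2 = 4
Backward pass: LF(M) = deadline = 20; LS(M) = 20 - 3 = 17
LF(B2) = LS(M) - sum(successors on chain B) = 17 - 0 = 17
LS = LF - duration = 17 - 2 = 15
Total float = LS - ES = 15 - 2 = 13

13


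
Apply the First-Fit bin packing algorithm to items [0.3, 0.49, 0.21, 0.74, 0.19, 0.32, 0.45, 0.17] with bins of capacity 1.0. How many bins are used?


Place items sequentially using First-Fit:
  Item 0.3 -> new Bin 1
  Item 0.49 -> Bin 1 (now 0.79)
  Item 0.21 -> Bin 1 (now 1.0)
  Item 0.74 -> new Bin 2
  Item 0.19 -> Bin 2 (now 0.93)
  Item 0.32 -> new Bin 3
  Item 0.45 -> Bin 3 (now 0.77)
  Item 0.17 -> Bin 3 (now 0.94)
Total bins used = 3

3


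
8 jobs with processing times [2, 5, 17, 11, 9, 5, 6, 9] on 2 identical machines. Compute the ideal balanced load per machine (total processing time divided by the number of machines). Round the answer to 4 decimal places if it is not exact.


Total processing time = 2 + 5 + 17 + 11 + 9 + 5 + 6 + 9 = 64
Number of machines = 2
Ideal balanced load = 64 / 2 = 32.0

32.0


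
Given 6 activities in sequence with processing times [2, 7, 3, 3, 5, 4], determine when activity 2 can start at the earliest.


Activity 2 starts after activities 1 through 1 complete.
Predecessor durations: [2]
ES = 2 = 2

2


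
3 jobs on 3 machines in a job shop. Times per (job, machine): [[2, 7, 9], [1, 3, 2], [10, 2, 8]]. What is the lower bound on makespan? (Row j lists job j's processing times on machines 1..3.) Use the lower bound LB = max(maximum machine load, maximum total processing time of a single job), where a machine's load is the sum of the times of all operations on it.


Machine loads:
  Machine 1: 2 + 1 + 10 = 13
  Machine 2: 7 + 3 + 2 = 12
  Machine 3: 9 + 2 + 8 = 19
Max machine load = 19
Job totals:
  Job 1: 18
  Job 2: 6
  Job 3: 20
Max job total = 20
Lower bound = max(19, 20) = 20

20


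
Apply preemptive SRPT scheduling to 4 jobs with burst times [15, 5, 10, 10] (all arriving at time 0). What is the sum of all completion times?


Since all jobs arrive at t=0, SRPT equals SPT ordering.
SPT order: [5, 10, 10, 15]
Completion times:
  Job 1: p=5, C=5
  Job 2: p=10, C=15
  Job 3: p=10, C=25
  Job 4: p=15, C=40
Total completion time = 5 + 15 + 25 + 40 = 85

85


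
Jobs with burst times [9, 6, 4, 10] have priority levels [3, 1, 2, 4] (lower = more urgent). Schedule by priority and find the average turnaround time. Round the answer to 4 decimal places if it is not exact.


Sort by priority (ascending = highest first):
Order: [(1, 6), (2, 4), (3, 9), (4, 10)]
Completion times:
  Priority 1, burst=6, C=6
  Priority 2, burst=4, C=10
  Priority 3, burst=9, C=19
  Priority 4, burst=10, C=29
Average turnaround = 64/4 = 16.0

16.0


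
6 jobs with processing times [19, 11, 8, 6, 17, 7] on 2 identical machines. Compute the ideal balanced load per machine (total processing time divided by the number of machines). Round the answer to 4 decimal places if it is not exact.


Total processing time = 19 + 11 + 8 + 6 + 17 + 7 = 68
Number of machines = 2
Ideal balanced load = 68 / 2 = 34.0

34.0


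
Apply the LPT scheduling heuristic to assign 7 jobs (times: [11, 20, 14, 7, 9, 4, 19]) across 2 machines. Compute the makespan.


Sort jobs in decreasing order (LPT): [20, 19, 14, 11, 9, 7, 4]
Assign each job to the least loaded machine:
  Machine 1: jobs [20, 11, 9, 4], load = 44
  Machine 2: jobs [19, 14, 7], load = 40
Makespan = max load = 44

44


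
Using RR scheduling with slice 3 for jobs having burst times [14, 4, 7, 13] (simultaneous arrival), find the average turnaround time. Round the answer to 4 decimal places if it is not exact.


Time quantum = 3
Execution trace:
  J1 runs 3 units, time = 3
  J2 runs 3 units, time = 6
  J3 runs 3 units, time = 9
  J4 runs 3 units, time = 12
  J1 runs 3 units, time = 15
  J2 runs 1 units, time = 16
  J3 runs 3 units, time = 19
  J4 runs 3 units, time = 22
  J1 runs 3 units, time = 25
  J3 runs 1 units, time = 26
  J4 runs 3 units, time = 29
  J1 runs 3 units, time = 32
  J4 runs 3 units, time = 35
  J1 runs 2 units, time = 37
  J4 runs 1 units, time = 38
Finish times: [37, 16, 26, 38]
Average turnaround = 117/4 = 29.25

29.25
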